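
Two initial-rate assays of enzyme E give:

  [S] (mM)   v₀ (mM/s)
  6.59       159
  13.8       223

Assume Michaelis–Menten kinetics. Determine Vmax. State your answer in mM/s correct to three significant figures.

353 mM/s

From v = Vmax[S]/(Km+[S]), each point gives Vmax = v(Km+[S])/[S].
Equating: 159(Km+6.59)/6.59 = 223(Km+13.8)/13.8.
24.13·Km + 159 = 16.16·Km + 223, so (24.13 − 16.16)·Km = 223 − 159.
Km = 64.00/7.968 = 8.03 mM; then Vmax = 159(8.03+6.59)/6.59 = 353 mM/s.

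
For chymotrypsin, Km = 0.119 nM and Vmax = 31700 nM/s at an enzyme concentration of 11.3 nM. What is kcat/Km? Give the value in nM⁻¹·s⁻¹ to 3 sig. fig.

kcat = Vmax/[E]total = 31700/11.3 = 2810 s⁻¹.
kcat/Km = 2810/0.119 = 23600 nM⁻¹·s⁻¹.

23600 nM⁻¹·s⁻¹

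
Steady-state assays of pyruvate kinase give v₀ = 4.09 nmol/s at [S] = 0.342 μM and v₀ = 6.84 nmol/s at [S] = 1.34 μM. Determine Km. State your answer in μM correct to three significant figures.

0.401 μM

In reciprocal form, 1/v = (Km/Vmax)·(1/[S]) + 1/Vmax. The two points give (1/[S], 1/v) = (2.924, 0.2445) and (0.7463, 0.1462).
Slope = (0.2445 − 0.1462)/(2.924 − 0.7463) = 0.04514; intercept = 0.2445 − 0.04514×2.924 = 0.1125.
Vmax = 1/intercept = 8.89 nmol/s; Km = slope × Vmax = 0.04514 × 8.89 = 0.401 μM.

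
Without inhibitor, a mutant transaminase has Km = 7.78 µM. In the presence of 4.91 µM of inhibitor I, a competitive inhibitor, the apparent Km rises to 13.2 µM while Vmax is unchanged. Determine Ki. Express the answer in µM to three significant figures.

7.05 µM

Competitive: Km,app = α·Km with α = 1 + [I]/Ki.
α = Km,app/Km = 13.2/7.78 = 1.697.
Since α = 1 + [I]/Ki, [I]/Ki = 1.697 − 1 = 0.6967 and Ki = 4.91/0.6967 = 7.05 µM.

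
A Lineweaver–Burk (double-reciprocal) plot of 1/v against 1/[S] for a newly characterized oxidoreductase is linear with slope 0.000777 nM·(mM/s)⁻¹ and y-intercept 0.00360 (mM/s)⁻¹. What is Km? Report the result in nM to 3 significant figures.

0.216 nM

y-intercept = 1/Vmax ⇒ Vmax = 278 mM/s; slope = Km/Vmax ⇒ Km = slope × Vmax.
Km = 0.000777 × 278 = 0.216 nM.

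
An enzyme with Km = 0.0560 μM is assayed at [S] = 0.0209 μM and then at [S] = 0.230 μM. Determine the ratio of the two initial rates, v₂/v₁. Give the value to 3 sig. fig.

2.96

The fractional saturations are [S]/(Km+[S]) = 0.0209/0.07690 = 0.2718 and 0.230/0.2860 = 0.8042.
v₂/v₁ is just their ratio: 0.8042/0.2718 = 2.96.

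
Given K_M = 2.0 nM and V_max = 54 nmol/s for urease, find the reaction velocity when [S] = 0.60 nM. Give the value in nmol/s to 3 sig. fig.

12.5 nmol/s

[S]/(Km+[S]) = 0.60/2.600 = 0.2308, the fractional saturation.
v = 0.2308 × Vmax = 0.2308 × 54 = 12.5 nmol/s.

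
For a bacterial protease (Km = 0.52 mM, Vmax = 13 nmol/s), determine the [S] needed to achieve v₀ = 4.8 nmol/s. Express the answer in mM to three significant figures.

0.304 mM

The required fractional saturation is v/Vmax = 4.8/13 = 0.3692.
Then [S]/(Km+[S]) = 0.3692 ⇒ [S] = 0.52 × 0.3692/(1 − 0.3692) = 0.304 mM.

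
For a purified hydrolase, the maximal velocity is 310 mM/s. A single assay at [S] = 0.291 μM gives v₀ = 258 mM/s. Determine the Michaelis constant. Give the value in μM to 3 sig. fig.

0.0587 μM

From v = Vmax[S]/(Km+[S]), Km = [S](Vmax − v)/v.
Km = 0.291 × (310 − 258) / 258 = 15.13/258 = 0.0587 μM.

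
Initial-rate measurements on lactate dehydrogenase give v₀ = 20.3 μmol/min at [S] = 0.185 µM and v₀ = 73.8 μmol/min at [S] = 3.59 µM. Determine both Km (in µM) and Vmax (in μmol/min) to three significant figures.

From v = Vmax[S]/(Km+[S]), each point gives Vmax = v(Km+[S])/[S].
Equating: 20.3(Km+0.185)/0.185 = 73.8(Km+3.59)/3.59.
109.7·Km + 20.3 = 20.56·Km + 73.8, so (109.7 − 20.56)·Km = 73.8 − 20.3.
Km = 53.50/89.17 = 0.600 µM; then Vmax = 20.3(0.600+0.185)/0.185 = 86.1 μmol/min.

Km = 0.600 µM; Vmax = 86.1 μmol/min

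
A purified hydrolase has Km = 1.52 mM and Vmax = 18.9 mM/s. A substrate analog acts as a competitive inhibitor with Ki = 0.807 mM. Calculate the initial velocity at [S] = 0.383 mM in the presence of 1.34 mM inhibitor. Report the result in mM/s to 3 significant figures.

α = 1 + [I]/Ki = 1 + 1.34/0.807 = 2.660.
For a competitive inhibitor, Vmax is unchanged and the apparent Km becomes α·Km: Km,app = 4.04 mM, Vmax,app = 18.9 mM/s.
v = Vmax,app·[S]/(Km,app + [S]) = 18.9 × 0.383/(4.04 + 0.383) = 1.64 mM/s.

1.64 mM/s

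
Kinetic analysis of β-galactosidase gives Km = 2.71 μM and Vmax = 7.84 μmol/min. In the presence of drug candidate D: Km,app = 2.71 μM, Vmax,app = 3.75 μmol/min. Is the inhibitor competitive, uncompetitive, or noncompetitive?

noncompetitive

Vmax decreases (7.84 → 3.75 μmol/min) while Km is unchanged — pure noncompetitive inhibition.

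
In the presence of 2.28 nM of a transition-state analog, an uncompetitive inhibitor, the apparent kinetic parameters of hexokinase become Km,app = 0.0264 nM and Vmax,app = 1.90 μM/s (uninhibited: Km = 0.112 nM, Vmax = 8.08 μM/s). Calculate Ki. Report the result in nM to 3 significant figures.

0.701 nM

Uncompetitive: Vmax,app = Vmax/α (and Km,app = Km/α) with α = 1 + [I]/Ki.
α = Vmax/Vmax,app = 8.08/1.90 = 4.253.
Since α = 1 + [I]/Ki, [I]/Ki = 4.253 − 1 = 3.253 and Ki = 2.28/3.253 = 0.701 nM.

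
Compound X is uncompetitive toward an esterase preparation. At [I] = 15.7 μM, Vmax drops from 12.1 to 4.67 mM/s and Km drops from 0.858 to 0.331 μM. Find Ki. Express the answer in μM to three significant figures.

9.87 μM

Uncompetitive: Vmax,app = Vmax/α (and Km,app = Km/α) with α = 1 + [I]/Ki.
α = Vmax/Vmax,app = 12.1/4.67 = 2.591.
Ki = [I]/(α − 1) = 15.7/1.591 = 9.87 μM.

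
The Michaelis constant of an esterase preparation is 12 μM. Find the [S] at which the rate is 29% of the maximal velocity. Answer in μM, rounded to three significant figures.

v/Vmax = [S]/(Km+[S]) = 0.29, so [S] = Km·0.29/(1 − 0.29) = 12 × 0.4085.
[S] = 4.90 μM.

4.90 μM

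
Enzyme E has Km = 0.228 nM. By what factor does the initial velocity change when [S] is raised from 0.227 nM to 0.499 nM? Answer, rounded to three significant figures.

The fractional saturations are [S]/(Km+[S]) = 0.227/0.4550 = 0.4989 and 0.499/0.7270 = 0.6864.
v₂/v₁ is just their ratio: 0.6864/0.4989 = 1.38.

1.38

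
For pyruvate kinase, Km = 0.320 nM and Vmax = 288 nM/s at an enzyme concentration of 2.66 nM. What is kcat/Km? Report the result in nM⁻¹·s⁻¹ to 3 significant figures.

338 nM⁻¹·s⁻¹

kcat = Vmax/[E]total = 288/2.66 = 108 s⁻¹.
kcat/Km = 108/0.320 = 338 nM⁻¹·s⁻¹.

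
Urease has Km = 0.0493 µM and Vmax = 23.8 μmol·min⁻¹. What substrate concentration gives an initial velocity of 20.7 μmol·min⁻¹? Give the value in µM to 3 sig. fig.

0.329 µM

The required fractional saturation is v/Vmax = 20.7/23.8 = 0.8697.
Then [S]/(Km+[S]) = 0.8697 ⇒ [S] = 0.0493 × 0.8697/(1 − 0.8697) = 0.329 µM.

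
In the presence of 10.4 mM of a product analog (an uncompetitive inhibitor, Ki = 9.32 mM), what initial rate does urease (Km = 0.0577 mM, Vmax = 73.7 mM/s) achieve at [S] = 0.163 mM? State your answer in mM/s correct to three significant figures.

With α = 1 + [I]/Ki = 1 + 10.4/9.32 = 2.116, the uncompetitive rate law is v = (Vmax/α)·[S] / (Km/α + [S]).
v = (73.7/2.116)×0.163 / (0.0577/2.116 + 0.163) = 5.678/0.1903 = 29.8 mM/s.

29.8 mM/s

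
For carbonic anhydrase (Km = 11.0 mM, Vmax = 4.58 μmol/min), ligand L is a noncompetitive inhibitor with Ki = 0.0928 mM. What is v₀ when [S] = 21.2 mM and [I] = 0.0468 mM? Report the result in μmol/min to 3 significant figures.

2.00 μmol/min

With α = 1 + [I]/Ki = 1 + 0.0468/0.0928 = 1.504, the noncompetitive rate law is v = (Vmax/α)·[S] / (Km + [S]).
v = (4.58/1.504)×21.2 / (11.0 + 21.2) = 64.55/32.20 = 2.00 μmol/min.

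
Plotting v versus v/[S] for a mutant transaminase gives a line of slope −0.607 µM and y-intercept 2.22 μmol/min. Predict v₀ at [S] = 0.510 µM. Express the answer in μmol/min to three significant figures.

1.01 μmol/min

In the Eadie–Hofstee form v = Vmax − Km·(v/[S]), the slope is −Km and the intercept is Vmax, so Km = 0.607 µM and Vmax = 2.22 μmol/min.
v = 2.22 × 0.510/(0.607 + 0.510) = 1.01 μmol/min.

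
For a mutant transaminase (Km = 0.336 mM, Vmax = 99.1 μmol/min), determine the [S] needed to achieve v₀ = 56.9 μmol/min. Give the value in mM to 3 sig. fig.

Rearranging v = Vmax[S]/(Km+[S]) gives [S] = Km·v/(Vmax − v).
[S] = 0.336 × 56.9 / (99.1 − 56.9) = 19.12/42.20 = 0.453 mM.

0.453 mM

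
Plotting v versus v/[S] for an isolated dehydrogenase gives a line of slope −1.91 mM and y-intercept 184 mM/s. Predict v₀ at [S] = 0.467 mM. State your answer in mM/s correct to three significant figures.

36.1 mM/s

In the Eadie–Hofstee form v = Vmax − Km·(v/[S]), the slope is −Km and the intercept is Vmax, so Km = 1.91 mM and Vmax = 184 mM/s.
v = 184 × 0.467/(1.91 + 0.467) = 36.1 mM/s.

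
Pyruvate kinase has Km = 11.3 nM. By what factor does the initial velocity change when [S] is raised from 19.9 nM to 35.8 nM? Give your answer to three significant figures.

The fractional saturations are [S]/(Km+[S]) = 19.9/31.20 = 0.6378 and 35.8/47.10 = 0.7601.
v₂/v₁ is just their ratio: 0.7601/0.6378 = 1.19.

1.19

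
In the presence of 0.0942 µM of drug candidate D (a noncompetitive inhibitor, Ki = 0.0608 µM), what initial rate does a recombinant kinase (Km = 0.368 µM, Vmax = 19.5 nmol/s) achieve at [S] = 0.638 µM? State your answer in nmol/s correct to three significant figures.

α = 1 + [I]/Ki = 1 + 0.0942/0.0608 = 2.549.
For a noncompetitive inhibitor, Vmax is reduced to Vmax/α while Km is unchanged: Km,app = 0.368 µM, Vmax,app = 7.65 nmol/s.
v = Vmax,app·[S]/(Km,app + [S]) = 7.65 × 0.638/(0.368 + 0.638) = 4.85 nmol/s.

4.85 nmol/s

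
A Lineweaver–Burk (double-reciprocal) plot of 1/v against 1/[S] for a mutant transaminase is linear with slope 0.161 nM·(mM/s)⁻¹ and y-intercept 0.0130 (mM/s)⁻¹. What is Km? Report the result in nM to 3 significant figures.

y-intercept = 1/Vmax ⇒ Vmax = 76.9 mM/s; slope = Km/Vmax ⇒ Km = slope × Vmax.
Km = 0.161 × 76.9 = 12.4 nM.

12.4 nM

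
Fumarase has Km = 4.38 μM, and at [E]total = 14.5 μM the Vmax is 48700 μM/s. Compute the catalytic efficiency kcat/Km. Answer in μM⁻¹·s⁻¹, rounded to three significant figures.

kcat = Vmax/[E]total = 48700/14.5 = 3360 s⁻¹.
kcat/Km = 3360/4.38 = 767 μM⁻¹·s⁻¹.

767 μM⁻¹·s⁻¹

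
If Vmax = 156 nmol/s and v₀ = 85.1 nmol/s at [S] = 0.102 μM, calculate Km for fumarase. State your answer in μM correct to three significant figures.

0.0850 μM

From v = Vmax[S]/(Km+[S]), Km = [S](Vmax − v)/v.
Km = 0.102 × (156 − 85.1) / 85.1 = 7.232/85.1 = 0.0850 μM.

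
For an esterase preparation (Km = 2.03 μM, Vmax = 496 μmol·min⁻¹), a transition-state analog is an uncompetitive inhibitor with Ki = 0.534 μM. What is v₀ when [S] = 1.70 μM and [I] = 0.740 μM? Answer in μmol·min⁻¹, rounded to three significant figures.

α = 1 + [I]/Ki = 1 + 0.740/0.534 = 2.386.
For an uncompetitive inhibitor, both parameters are divided by α, giving Vmax/α and Km/α: Km,app = 0.851 μM, Vmax,app = 208 μmol·min⁻¹.
v = Vmax,app·[S]/(Km,app + [S]) = 208 × 1.70/(0.851 + 1.70) = 139 μmol·min⁻¹.

139 μmol·min⁻¹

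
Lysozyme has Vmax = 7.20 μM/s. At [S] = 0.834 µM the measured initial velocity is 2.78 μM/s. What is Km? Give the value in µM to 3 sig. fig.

From v = Vmax[S]/(Km+[S]), Km = [S](Vmax − v)/v.
Km = 0.834 × (7.20 − 2.78) / 2.78 = 3.686/2.78 = 1.33 µM.

1.33 µM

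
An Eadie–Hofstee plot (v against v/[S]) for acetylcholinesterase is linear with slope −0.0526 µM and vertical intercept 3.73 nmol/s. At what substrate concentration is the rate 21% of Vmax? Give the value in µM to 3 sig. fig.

0.0140 µM

The Eadie–Hofstee slope gives Km = 0.0526 µM (slope = −Km).
v/Vmax = [S]/(Km+[S]) = 0.21 ⇒ [S] = Km·0.21/(1−0.21) = 0.0526 × 0.2658 = 0.0140 µM.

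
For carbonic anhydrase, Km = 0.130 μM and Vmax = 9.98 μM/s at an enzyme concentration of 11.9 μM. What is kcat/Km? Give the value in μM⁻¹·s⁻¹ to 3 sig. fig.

kcat = Vmax/[E]total = 9.98/11.9 = 0.839 s⁻¹.
kcat/Km = 0.839/0.130 = 6.45 μM⁻¹·s⁻¹.

6.45 μM⁻¹·s⁻¹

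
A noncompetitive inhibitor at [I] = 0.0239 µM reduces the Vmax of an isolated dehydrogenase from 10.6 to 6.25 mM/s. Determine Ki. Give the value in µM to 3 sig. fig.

Noncompetitive: Vmax,app = Vmax/α with α = 1 + [I]/Ki.
α = Vmax/Vmax,app = 10.6/6.25 = 1.696.
Since α = 1 + [I]/Ki, [I]/Ki = 1.696 − 1 = 0.6960 and Ki = 0.0239/0.6960 = 0.0343 µM.

0.0343 µM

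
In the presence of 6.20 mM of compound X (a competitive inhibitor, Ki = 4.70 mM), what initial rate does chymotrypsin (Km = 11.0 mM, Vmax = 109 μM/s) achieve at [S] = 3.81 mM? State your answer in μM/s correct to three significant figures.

14.2 μM/s

α = 1 + [I]/Ki = 1 + 6.20/4.70 = 2.319.
For a competitive inhibitor, Vmax is unchanged and the apparent Km becomes α·Km: Km,app = 25.5 mM, Vmax,app = 109 μM/s.
v = Vmax,app·[S]/(Km,app + [S]) = 109 × 3.81/(25.5 + 3.81) = 14.2 μM/s.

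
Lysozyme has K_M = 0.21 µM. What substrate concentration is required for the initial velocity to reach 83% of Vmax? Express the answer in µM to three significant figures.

v/Vmax = [S]/(Km+[S]) = 0.83, so [S] = Km·0.83/(1 − 0.83) = 0.21 × 4.882.
[S] = 1.03 µM.

1.03 µM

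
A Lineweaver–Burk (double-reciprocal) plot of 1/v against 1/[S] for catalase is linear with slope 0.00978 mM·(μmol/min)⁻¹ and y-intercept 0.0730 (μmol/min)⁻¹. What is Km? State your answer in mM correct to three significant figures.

y-intercept = 1/Vmax ⇒ Vmax = 13.7 μmol/min; slope = Km/Vmax ⇒ Km = slope × Vmax.
Km = 0.00978 × 13.7 = 0.134 mM.

0.134 mM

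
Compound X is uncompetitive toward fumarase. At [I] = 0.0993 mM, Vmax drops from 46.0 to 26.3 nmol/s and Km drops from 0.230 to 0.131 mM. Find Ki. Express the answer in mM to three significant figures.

Uncompetitive: Vmax,app = Vmax/α (and Km,app = Km/α) with α = 1 + [I]/Ki.
α = Vmax/Vmax,app = 46.0/26.3 = 1.749.
Ki = [I]/(α − 1) = 0.0993/0.7490 = 0.133 mM.

0.133 mM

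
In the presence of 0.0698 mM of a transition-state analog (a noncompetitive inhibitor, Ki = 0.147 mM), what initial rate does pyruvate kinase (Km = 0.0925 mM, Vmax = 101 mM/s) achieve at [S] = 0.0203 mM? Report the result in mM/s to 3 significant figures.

12.3 mM/s

α = 1 + [I]/Ki = 1 + 0.0698/0.147 = 1.475.
For a noncompetitive inhibitor, Vmax is reduced to Vmax/α while Km is unchanged: Km,app = 0.0925 mM, Vmax,app = 68.5 mM/s.
v = Vmax,app·[S]/(Km,app + [S]) = 68.5 × 0.0203/(0.0925 + 0.0203) = 12.3 mM/s.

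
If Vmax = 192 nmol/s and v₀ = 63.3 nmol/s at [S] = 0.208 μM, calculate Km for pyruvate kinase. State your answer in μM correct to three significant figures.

0.423 μM

From v = Vmax[S]/(Km+[S]), Km = [S](Vmax − v)/v.
Km = 0.208 × (192 − 63.3) / 63.3 = 26.77/63.3 = 0.423 μM.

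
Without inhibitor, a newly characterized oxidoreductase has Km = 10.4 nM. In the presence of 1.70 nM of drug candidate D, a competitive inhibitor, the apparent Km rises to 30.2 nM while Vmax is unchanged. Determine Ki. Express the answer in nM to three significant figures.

Competitive: Km,app = α·Km with α = 1 + [I]/Ki.
α = Km,app/Km = 30.2/10.4 = 2.904.
Since α = 1 + [I]/Ki, [I]/Ki = 2.904 − 1 = 1.904 and Ki = 1.70/1.904 = 0.893 nM.

0.893 nM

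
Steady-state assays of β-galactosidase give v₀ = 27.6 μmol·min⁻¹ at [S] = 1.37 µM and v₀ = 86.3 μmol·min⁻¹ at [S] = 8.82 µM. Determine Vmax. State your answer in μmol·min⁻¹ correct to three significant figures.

142 μmol·min⁻¹

From v = Vmax[S]/(Km+[S]), each point gives Vmax = v(Km+[S])/[S].
Equating: 27.6(Km+1.37)/1.37 = 86.3(Km+8.82)/8.82.
20.15·Km + 27.6 = 9.785·Km + 86.3, so (20.15 − 9.785)·Km = 86.3 − 27.6.
Km = 58.70/10.36 = 5.67 µM; then Vmax = 27.6(5.67+1.37)/1.37 = 142 μmol·min⁻¹.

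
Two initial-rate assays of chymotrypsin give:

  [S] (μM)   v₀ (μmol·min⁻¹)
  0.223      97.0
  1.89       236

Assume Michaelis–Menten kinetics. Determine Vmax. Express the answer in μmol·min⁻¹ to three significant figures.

292 μmol·min⁻¹

From v = Vmax[S]/(Km+[S]), each point gives Vmax = v(Km+[S])/[S].
Equating: 97.0(Km+0.223)/0.223 = 236(Km+1.89)/1.89.
435.0·Km + 97.0 = 124.9·Km + 236, so (435.0 − 124.9)·Km = 236 − 97.0.
Km = 139.0/310.1 = 0.448 μM; then Vmax = 97.0(0.448+0.223)/0.223 = 292 μmol·min⁻¹.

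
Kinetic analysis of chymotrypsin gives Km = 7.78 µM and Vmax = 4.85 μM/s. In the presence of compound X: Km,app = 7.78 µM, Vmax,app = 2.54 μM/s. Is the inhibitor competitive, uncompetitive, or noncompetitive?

Vmax decreases (4.85 → 2.54 μM/s) while Km is unchanged — pure noncompetitive inhibition.

noncompetitive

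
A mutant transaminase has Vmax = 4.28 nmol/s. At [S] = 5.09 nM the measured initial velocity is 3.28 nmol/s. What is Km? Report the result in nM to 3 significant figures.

1.55 nM

v/Vmax = 3.28/4.28 = 0.7664 = [S]/(Km+[S]).
So Km + [S] = [S]/0.7664 = 6.642 nM, giving Km = 6.642 − 5.09 = 1.55 nM.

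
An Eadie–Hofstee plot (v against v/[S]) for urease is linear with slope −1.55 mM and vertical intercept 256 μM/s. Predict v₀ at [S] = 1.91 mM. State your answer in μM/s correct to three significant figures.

In the Eadie–Hofstee form v = Vmax − Km·(v/[S]), the slope is −Km and the intercept is Vmax, so Km = 1.55 mM and Vmax = 256 μM/s.
v = 256 × 1.91/(1.55 + 1.91) = 141 μM/s.

141 μM/s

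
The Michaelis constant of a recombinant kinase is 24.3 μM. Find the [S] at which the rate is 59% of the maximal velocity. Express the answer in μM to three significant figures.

v/Vmax = [S]/(Km+[S]) = 0.59, so [S] = Km·0.59/(1 − 0.59) = 24.3 × 1.439.
[S] = 35.0 μM.

35.0 μM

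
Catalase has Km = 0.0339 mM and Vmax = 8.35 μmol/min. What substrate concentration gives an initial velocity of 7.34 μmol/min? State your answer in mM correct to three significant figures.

Rearranging v = Vmax[S]/(Km+[S]) gives [S] = Km·v/(Vmax − v).
[S] = 0.0339 × 7.34 / (8.35 − 7.34) = 0.2488/1.010 = 0.246 mM.

0.246 mM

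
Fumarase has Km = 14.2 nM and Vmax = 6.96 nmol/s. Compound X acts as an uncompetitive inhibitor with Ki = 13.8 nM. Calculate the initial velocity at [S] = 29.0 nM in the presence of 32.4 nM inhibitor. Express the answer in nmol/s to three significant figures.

1.81 nmol/s

α = 1 + [I]/Ki = 1 + 32.4/13.8 = 3.348.
For an uncompetitive inhibitor, both parameters are divided by α, giving Vmax/α and Km/α: Km,app = 4.24 nM, Vmax,app = 2.08 nmol/s.
v = Vmax,app·[S]/(Km,app + [S]) = 2.08 × 29.0/(4.24 + 29.0) = 1.81 nmol/s.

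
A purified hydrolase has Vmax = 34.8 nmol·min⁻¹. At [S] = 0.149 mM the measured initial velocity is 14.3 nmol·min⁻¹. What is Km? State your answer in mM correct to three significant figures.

v/Vmax = 14.3/34.8 = 0.4109 = [S]/(Km+[S]).
So Km + [S] = [S]/0.4109 = 0.3626 mM, giving Km = 0.3626 − 0.149 = 0.214 mM.

0.214 mM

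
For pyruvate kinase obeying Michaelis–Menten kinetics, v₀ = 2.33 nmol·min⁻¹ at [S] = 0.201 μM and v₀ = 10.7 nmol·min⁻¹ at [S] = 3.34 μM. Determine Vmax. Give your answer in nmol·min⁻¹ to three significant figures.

From v = Vmax[S]/(Km+[S]), each point gives Vmax = v(Km+[S])/[S].
Equating: 2.33(Km+0.201)/0.201 = 10.7(Km+3.34)/3.34.
11.59·Km + 2.33 = 3.204·Km + 10.7, so (11.59 − 3.204)·Km = 10.7 − 2.33.
Km = 8.370/8.388 = 0.998 μM; then Vmax = 2.33(0.998+0.201)/0.201 = 13.9 nmol·min⁻¹.

13.9 nmol·min⁻¹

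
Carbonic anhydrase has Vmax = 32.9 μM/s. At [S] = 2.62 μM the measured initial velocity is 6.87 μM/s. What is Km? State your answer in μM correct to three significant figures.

9.93 μM

From v = Vmax[S]/(Km+[S]), Km = [S](Vmax − v)/v.
Km = 2.62 × (32.9 − 6.87) / 6.87 = 68.20/6.87 = 9.93 μM.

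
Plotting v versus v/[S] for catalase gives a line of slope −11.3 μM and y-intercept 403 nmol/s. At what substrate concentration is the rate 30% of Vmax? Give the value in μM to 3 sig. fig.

4.84 μM

The Eadie–Hofstee slope gives Km = 11.3 μM (slope = −Km).
v/Vmax = [S]/(Km+[S]) = 0.3 ⇒ [S] = Km·0.3/(1−0.3) = 11.3 × 0.4286 = 4.84 μM.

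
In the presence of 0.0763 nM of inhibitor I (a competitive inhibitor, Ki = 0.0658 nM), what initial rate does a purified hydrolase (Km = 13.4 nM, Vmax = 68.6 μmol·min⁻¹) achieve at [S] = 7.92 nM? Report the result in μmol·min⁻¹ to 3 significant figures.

14.7 μmol·min⁻¹

With α = 1 + [I]/Ki = 1 + 0.0763/0.0658 = 2.160, the competitive rate law is v = Vmax[S] / (αKm + [S]).
v = 68.6×7.92 / (2.160×13.4 + 7.92) = 543.3/36.86 = 14.7 μmol·min⁻¹.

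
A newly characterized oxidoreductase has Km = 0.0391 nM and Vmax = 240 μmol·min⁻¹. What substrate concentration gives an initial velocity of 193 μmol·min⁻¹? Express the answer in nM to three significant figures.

0.161 nM

The required fractional saturation is v/Vmax = 193/240 = 0.8042.
Then [S]/(Km+[S]) = 0.8042 ⇒ [S] = 0.0391 × 0.8042/(1 − 0.8042) = 0.161 nM.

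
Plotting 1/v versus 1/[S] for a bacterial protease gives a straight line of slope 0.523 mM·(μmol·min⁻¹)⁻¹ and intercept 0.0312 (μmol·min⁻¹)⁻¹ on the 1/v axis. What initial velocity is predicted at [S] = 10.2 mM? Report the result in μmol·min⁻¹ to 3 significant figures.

The y-intercept is 1/Vmax, so Vmax = 1/0.0312 = 32.1 μmol·min⁻¹.
The slope is Km/Vmax, so Km = 0.523 × 32.1 = 16.8 mM.
Then v = 32.1 × 10.2/(16.8 + 10.2) = 12.1 μmol·min⁻¹.

12.1 μmol·min⁻¹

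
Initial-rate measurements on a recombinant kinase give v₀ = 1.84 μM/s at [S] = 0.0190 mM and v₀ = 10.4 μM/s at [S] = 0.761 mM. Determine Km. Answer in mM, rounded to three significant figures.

0.103 mM

In reciprocal form, 1/v = (Km/Vmax)·(1/[S]) + 1/Vmax. The two points give (1/[S], 1/v) = (52.63, 0.5435) and (1.314, 0.09615).
Slope = (0.5435 − 0.09615)/(52.63 − 1.314) = 0.008717; intercept = 0.5435 − 0.008717×52.63 = 0.08470.
Vmax = 1/intercept = 11.8 μM/s; Km = slope × Vmax = 0.008717 × 11.8 = 0.103 mM.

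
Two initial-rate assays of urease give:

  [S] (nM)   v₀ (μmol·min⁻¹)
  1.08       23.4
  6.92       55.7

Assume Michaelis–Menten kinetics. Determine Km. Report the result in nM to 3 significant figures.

In reciprocal form, 1/v = (Km/Vmax)·(1/[S]) + 1/Vmax. The two points give (1/[S], 1/v) = (0.9259, 0.04274) and (0.1445, 0.01795).
Slope = (0.04274 − 0.01795)/(0.9259 − 0.1445) = 0.03171; intercept = 0.04274 − 0.03171×0.9259 = 0.01337.
Vmax = 1/intercept = 74.8 μmol·min⁻¹; Km = slope × Vmax = 0.03171 × 74.8 = 2.37 nM.

2.37 nM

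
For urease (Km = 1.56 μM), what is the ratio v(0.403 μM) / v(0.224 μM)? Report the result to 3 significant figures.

Since Vmax cancels, v₂/v₁ = [S]₂(Km+[S]₁) / [S]₁(Km+[S]₂).
= 0.403×(1.56+0.224) / (0.224×(1.56+0.403)) = 0.7190/0.4397 = 1.64.

1.64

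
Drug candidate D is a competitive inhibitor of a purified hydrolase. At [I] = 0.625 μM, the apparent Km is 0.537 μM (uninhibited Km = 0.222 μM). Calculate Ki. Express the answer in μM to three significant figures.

Competitive: Km,app = α·Km with α = 1 + [I]/Ki.
α = Km,app/Km = 0.537/0.222 = 2.419.
Ki = [I]/(α − 1) = 0.625/1.419 = 0.440 μM.

0.440 μM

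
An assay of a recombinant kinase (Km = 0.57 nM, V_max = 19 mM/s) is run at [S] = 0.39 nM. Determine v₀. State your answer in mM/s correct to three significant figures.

7.72 mM/s

[S]/(Km+[S]) = 0.39/0.9600 = 0.4063, the fractional saturation.
v = 0.4063 × Vmax = 0.4063 × 19 = 7.72 mM/s.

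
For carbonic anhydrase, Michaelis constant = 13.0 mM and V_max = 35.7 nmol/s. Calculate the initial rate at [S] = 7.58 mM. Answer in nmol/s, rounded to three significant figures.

v = Vmax·[S]/(Km + [S]) = 35.7 × 7.58 / (13.0 + 7.58)
  = 270.6 / 20.58 = 13.1 nmol/s.

13.1 nmol/s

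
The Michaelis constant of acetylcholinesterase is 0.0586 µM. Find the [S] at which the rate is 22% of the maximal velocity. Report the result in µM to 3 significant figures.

v/Vmax = [S]/(Km+[S]) = 0.22, so [S] = Km·0.22/(1 − 0.22) = 0.0586 × 0.2821.
[S] = 0.0165 µM.

0.0165 µM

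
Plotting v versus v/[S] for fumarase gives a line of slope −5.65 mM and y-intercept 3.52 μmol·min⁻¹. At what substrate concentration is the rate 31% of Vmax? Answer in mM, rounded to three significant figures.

The Eadie–Hofstee slope gives Km = 5.65 mM (slope = −Km).
v/Vmax = [S]/(Km+[S]) = 0.31 ⇒ [S] = Km·0.31/(1−0.31) = 5.65 × 0.4493 = 2.54 mM.

2.54 mM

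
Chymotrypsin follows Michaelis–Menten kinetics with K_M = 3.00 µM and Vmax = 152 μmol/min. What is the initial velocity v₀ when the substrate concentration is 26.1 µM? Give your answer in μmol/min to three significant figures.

v = Vmax·[S]/(Km + [S]) = 152 × 26.1 / (3.00 + 26.1)
  = 3967 / 29.10 = 136 μmol/min.

136 μmol/min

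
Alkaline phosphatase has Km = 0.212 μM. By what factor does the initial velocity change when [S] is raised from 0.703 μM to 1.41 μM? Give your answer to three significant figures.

1.13

Since Vmax cancels, v₂/v₁ = [S]₂(Km+[S]₁) / [S]₁(Km+[S]₂).
= 1.41×(0.212+0.703) / (0.703×(0.212+1.41)) = 1.290/1.140 = 1.13.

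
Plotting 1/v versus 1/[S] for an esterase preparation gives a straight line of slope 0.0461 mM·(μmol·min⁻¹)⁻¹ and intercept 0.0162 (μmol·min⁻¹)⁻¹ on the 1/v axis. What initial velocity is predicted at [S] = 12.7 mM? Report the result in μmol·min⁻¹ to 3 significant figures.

The y-intercept is 1/Vmax, so Vmax = 1/0.0162 = 61.7 μmol·min⁻¹.
The slope is Km/Vmax, so Km = 0.0461 × 61.7 = 2.85 mM.
Then v = 61.7 × 12.7/(2.85 + 12.7) = 50.4 μmol·min⁻¹.

50.4 μmol·min⁻¹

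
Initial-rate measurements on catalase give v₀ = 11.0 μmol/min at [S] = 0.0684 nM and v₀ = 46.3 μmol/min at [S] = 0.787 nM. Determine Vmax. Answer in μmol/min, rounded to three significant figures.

66.7 μmol/min

In reciprocal form, 1/v = (Km/Vmax)·(1/[S]) + 1/Vmax. The two points give (1/[S], 1/v) = (14.62, 0.09091) and (1.271, 0.02160).
Slope = (0.09091 − 0.02160)/(14.62 − 1.271) = 0.005192; intercept = 0.09091 − 0.005192×14.62 = 0.01500.
Vmax = 1/intercept = 66.7 μmol/min; Km = slope × Vmax = 0.005192 × 66.7 = 0.346 nM.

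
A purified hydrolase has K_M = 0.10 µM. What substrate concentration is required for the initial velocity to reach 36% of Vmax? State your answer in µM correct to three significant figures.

v/Vmax = [S]/(Km+[S]) = 0.36, so [S] = Km·0.36/(1 − 0.36) = 0.10 × 0.5625.
[S] = 0.0562 µM.

0.0562 µM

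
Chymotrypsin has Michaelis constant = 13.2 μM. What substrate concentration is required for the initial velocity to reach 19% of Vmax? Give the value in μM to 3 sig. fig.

v/Vmax = [S]/(Km+[S]) = 0.19, so [S] = Km·0.19/(1 − 0.19) = 13.2 × 0.2346.
[S] = 3.10 μM.

3.10 μM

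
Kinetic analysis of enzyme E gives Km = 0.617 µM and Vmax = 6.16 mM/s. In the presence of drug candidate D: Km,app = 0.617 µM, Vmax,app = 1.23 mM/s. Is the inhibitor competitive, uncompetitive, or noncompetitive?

noncompetitive

Vmax decreases (6.16 → 1.23 mM/s) while Km is unchanged — pure noncompetitive inhibition.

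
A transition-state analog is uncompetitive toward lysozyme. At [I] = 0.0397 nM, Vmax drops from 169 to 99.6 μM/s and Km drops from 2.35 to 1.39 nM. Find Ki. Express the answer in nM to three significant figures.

Uncompetitive: Vmax,app = Vmax/α (and Km,app = Km/α) with α = 1 + [I]/Ki.
α = Vmax/Vmax,app = 169/99.6 = 1.697.
Since α = 1 + [I]/Ki, [I]/Ki = 1.697 − 1 = 0.6968 and Ki = 0.0397/0.6968 = 0.0570 nM.

0.0570 nM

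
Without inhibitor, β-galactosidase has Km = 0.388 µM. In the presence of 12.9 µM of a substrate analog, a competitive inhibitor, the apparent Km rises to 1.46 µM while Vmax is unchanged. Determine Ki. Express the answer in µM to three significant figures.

Competitive: Km,app = α·Km with α = 1 + [I]/Ki.
α = Km,app/Km = 1.46/0.388 = 3.763.
Ki = [I]/(α − 1) = 12.9/2.763 = 4.67 µM.

4.67 µM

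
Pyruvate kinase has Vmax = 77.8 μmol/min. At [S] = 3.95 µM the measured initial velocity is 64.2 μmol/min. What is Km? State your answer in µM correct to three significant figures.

From v = Vmax[S]/(Km+[S]), Km = [S](Vmax − v)/v.
Km = 3.95 × (77.8 − 64.2) / 64.2 = 53.72/64.2 = 0.837 µM.

0.837 µM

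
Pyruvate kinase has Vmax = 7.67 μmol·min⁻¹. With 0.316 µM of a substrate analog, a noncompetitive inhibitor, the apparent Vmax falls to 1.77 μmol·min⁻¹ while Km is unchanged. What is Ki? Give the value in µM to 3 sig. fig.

0.0948 µM

Noncompetitive: Vmax,app = Vmax/α with α = 1 + [I]/Ki.
α = Vmax/Vmax,app = 7.67/1.77 = 4.333.
Since α = 1 + [I]/Ki, [I]/Ki = 4.333 − 1 = 3.333 and Ki = 0.316/3.333 = 0.0948 µM.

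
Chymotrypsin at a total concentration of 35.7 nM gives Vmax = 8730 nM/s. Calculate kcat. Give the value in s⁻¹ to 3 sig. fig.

245 s⁻¹

kcat = Vmax/[E]total = 8730 nM/s / 35.7 nM = 245 s⁻¹.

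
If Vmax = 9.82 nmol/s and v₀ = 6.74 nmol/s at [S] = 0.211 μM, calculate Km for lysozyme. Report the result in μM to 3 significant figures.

From v = Vmax[S]/(Km+[S]), Km = [S](Vmax − v)/v.
Km = 0.211 × (9.82 − 6.74) / 6.74 = 0.6499/6.74 = 0.0964 μM.

0.0964 μM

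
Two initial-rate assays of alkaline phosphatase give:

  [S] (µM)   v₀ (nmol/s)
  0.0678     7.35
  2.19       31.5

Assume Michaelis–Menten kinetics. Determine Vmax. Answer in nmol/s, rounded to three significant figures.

35.2 nmol/s

From v = Vmax[S]/(Km+[S]), each point gives Vmax = v(Km+[S])/[S].
Equating: 7.35(Km+0.0678)/0.0678 = 31.5(Km+2.19)/2.19.
108.4·Km + 7.35 = 14.38·Km + 31.5, so (108.4 − 14.38)·Km = 31.5 − 7.35.
Km = 24.15/94.02 = 0.257 µM; then Vmax = 7.35(0.257+0.0678)/0.0678 = 35.2 nmol/s.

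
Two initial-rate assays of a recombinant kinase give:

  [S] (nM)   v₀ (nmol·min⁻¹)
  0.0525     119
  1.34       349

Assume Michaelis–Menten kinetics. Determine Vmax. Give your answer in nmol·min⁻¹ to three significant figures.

In reciprocal form, 1/v = (Km/Vmax)·(1/[S]) + 1/Vmax. The two points give (1/[S], 1/v) = (19.05, 0.008403) and (0.7463, 0.002865).
Slope = (0.008403 − 0.002865)/(19.05 − 0.7463) = 0.0003026; intercept = 0.008403 − 0.0003026×19.05 = 0.002640.
Vmax = 1/intercept = 379 nmol·min⁻¹; Km = slope × Vmax = 0.0003026 × 379 = 0.115 nM.

379 nmol·min⁻¹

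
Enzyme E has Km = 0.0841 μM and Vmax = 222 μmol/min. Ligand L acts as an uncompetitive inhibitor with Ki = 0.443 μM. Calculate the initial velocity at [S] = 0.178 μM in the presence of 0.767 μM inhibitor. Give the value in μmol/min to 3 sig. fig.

With α = 1 + [I]/Ki = 1 + 0.767/0.443 = 2.731, the uncompetitive rate law is v = (Vmax/α)·[S] / (Km/α + [S]).
v = (222/2.731)×0.178 / (0.0841/2.731 + 0.178) = 14.47/0.2088 = 69.3 μmol/min.

69.3 μmol/min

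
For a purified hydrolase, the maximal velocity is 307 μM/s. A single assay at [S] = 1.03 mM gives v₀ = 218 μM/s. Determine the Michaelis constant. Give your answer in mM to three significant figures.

0.421 mM

From v = Vmax[S]/(Km+[S]), Km = [S](Vmax − v)/v.
Km = 1.03 × (307 − 218) / 218 = 91.67/218 = 0.421 mM.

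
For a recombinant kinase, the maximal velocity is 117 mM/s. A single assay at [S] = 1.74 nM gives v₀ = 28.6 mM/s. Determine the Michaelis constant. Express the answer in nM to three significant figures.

5.38 nM

From v = Vmax[S]/(Km+[S]), Km = [S](Vmax − v)/v.
Km = 1.74 × (117 − 28.6) / 28.6 = 153.8/28.6 = 5.38 nM.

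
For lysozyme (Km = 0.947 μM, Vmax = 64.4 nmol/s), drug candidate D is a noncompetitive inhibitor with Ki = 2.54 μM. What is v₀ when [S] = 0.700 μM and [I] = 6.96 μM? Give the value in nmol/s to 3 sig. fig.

7.32 nmol/s

With α = 1 + [I]/Ki = 1 + 6.96/2.54 = 3.740, the noncompetitive rate law is v = (Vmax/α)·[S] / (Km + [S]).
v = (64.4/3.740)×0.700 / (0.947 + 0.700) = 12.05/1.647 = 7.32 nmol/s.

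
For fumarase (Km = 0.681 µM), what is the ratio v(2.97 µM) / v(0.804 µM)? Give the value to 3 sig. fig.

1.50

The fractional saturations are [S]/(Km+[S]) = 0.804/1.485 = 0.5414 and 2.97/3.651 = 0.8135.
v₂/v₁ is just their ratio: 0.8135/0.5414 = 1.50.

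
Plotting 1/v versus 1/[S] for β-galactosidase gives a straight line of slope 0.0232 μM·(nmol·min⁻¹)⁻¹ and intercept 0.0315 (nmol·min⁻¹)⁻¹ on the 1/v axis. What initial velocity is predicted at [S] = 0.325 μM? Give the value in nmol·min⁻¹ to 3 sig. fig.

9.72 nmol·min⁻¹

The y-intercept is 1/Vmax, so Vmax = 1/0.0315 = 31.7 nmol·min⁻¹.
The slope is Km/Vmax, so Km = 0.0232 × 31.7 = 0.737 μM.
Then v = 31.7 × 0.325/(0.737 + 0.325) = 9.72 nmol·min⁻¹.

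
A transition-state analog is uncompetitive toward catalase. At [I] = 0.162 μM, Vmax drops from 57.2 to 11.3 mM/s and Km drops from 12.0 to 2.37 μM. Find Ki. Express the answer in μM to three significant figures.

0.0399 μM

Uncompetitive: Vmax,app = Vmax/α (and Km,app = Km/α) with α = 1 + [I]/Ki.
α = Vmax/Vmax,app = 57.2/11.3 = 5.062.
Since α = 1 + [I]/Ki, [I]/Ki = 5.062 − 1 = 4.062 and Ki = 0.162/4.062 = 0.0399 μM.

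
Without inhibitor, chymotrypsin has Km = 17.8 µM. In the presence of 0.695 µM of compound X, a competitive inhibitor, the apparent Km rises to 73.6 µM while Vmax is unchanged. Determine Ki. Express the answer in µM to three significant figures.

Competitive: Km,app = α·Km with α = 1 + [I]/Ki.
α = Km,app/Km = 73.6/17.8 = 4.135.
Ki = [I]/(α − 1) = 0.695/3.135 = 0.222 µM.

0.222 µM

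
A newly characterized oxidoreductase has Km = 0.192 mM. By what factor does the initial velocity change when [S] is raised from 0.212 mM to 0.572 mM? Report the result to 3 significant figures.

1.43

Since Vmax cancels, v₂/v₁ = [S]₂(Km+[S]₁) / [S]₁(Km+[S]₂).
= 0.572×(0.192+0.212) / (0.212×(0.192+0.572)) = 0.2311/0.1620 = 1.43.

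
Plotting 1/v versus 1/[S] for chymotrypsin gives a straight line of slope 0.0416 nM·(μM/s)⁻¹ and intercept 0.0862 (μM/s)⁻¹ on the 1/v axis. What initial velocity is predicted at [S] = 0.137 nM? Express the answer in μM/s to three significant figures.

The y-intercept is 1/Vmax, so Vmax = 1/0.0862 = 11.6 μM/s.
The slope is Km/Vmax, so Km = 0.0416 × 11.6 = 0.483 nM.
Then v = 11.6 × 0.137/(0.483 + 0.137) = 2.57 μM/s.

2.57 μM/s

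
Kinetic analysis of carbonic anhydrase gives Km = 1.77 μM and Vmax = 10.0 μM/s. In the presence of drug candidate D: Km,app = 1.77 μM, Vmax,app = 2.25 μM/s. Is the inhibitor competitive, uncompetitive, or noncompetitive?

noncompetitive

Vmax decreases (10.0 → 2.25 μM/s) while Km is unchanged — pure noncompetitive inhibition.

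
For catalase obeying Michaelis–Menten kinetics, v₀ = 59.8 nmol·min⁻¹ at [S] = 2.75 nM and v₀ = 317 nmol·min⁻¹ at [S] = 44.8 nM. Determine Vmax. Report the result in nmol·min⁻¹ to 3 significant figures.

441 nmol·min⁻¹

In reciprocal form, 1/v = (Km/Vmax)·(1/[S]) + 1/Vmax. The two points give (1/[S], 1/v) = (0.3636, 0.01672) and (0.02232, 0.003155).
Slope = (0.01672 − 0.003155)/(0.3636 − 0.02232) = 0.03975; intercept = 0.01672 − 0.03975×0.3636 = 0.002267.
Vmax = 1/intercept = 441 nmol·min⁻¹; Km = slope × Vmax = 0.03975 × 441 = 17.5 nM.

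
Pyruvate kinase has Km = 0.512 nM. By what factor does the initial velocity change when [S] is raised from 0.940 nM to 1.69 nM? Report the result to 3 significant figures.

1.19

Since Vmax cancels, v₂/v₁ = [S]₂(Km+[S]₁) / [S]₁(Km+[S]₂).
= 1.69×(0.512+0.940) / (0.940×(0.512+1.69)) = 2.454/2.070 = 1.19.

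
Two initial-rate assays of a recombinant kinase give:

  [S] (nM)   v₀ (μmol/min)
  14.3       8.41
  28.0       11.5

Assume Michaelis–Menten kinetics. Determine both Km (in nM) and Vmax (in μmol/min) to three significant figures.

In reciprocal form, 1/v = (Km/Vmax)·(1/[S]) + 1/Vmax. The two points give (1/[S], 1/v) = (0.06993, 0.1189) and (0.03571, 0.08696).
Slope = (0.1189 − 0.08696)/(0.06993 − 0.03571) = 0.9338; intercept = 0.1189 − 0.9338×0.06993 = 0.05361.
Vmax = 1/intercept = 18.7 μmol/min; Km = slope × Vmax = 0.9338 × 18.7 = 17.4 nM.

Km = 17.4 nM; Vmax = 18.7 μmol/min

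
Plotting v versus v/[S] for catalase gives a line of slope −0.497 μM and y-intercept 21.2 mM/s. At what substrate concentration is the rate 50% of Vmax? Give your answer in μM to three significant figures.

0.497 μM

The Eadie–Hofstee slope gives Km = 0.497 μM (slope = −Km).
v/Vmax = [S]/(Km+[S]) = 0.5 ⇒ [S] = Km·0.5/(1−0.5) = 0.497 × 1.000 = 0.497 μM.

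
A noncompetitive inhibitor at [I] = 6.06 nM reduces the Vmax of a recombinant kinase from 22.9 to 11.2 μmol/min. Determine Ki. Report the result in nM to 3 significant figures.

Noncompetitive: Vmax,app = Vmax/α with α = 1 + [I]/Ki.
α = Vmax/Vmax,app = 22.9/11.2 = 2.045.
Ki = [I]/(α − 1) = 6.06/1.045 = 5.80 nM.

5.80 nM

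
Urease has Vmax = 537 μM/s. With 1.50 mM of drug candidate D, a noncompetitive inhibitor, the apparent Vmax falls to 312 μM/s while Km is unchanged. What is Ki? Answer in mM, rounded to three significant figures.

Noncompetitive: Vmax,app = Vmax/α with α = 1 + [I]/Ki.
α = Vmax/Vmax,app = 537/312 = 1.721.
Since α = 1 + [I]/Ki, [I]/Ki = 1.721 − 1 = 0.7212 and Ki = 1.50/0.7212 = 2.08 mM.

2.08 mM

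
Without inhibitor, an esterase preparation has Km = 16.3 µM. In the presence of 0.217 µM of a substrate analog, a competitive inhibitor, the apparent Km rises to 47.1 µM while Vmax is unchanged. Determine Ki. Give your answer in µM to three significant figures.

0.115 µM

Competitive: Km,app = α·Km with α = 1 + [I]/Ki.
α = Km,app/Km = 47.1/16.3 = 2.890.
Since α = 1 + [I]/Ki, [I]/Ki = 2.890 − 1 = 1.890 and Ki = 0.217/1.890 = 0.115 µM.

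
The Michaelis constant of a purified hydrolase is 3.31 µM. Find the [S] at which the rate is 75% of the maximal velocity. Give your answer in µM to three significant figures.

9.93 µM

v/Vmax = [S]/(Km+[S]) = 0.75, so [S] = Km·0.75/(1 − 0.75) = 3.31 × 3.000.
[S] = 9.93 µM.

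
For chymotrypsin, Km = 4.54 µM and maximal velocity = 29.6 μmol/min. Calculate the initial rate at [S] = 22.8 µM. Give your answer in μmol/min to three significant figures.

[S]/(Km+[S]) = 22.8/27.34 = 0.8339, the fractional saturation.
v = 0.8339 × Vmax = 0.8339 × 29.6 = 24.7 μmol/min.

24.7 μmol/min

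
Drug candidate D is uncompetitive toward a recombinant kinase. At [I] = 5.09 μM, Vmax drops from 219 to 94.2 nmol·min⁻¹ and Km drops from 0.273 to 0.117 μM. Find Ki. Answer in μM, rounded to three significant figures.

3.84 μM

Uncompetitive: Vmax,app = Vmax/α (and Km,app = Km/α) with α = 1 + [I]/Ki.
α = Vmax/Vmax,app = 219/94.2 = 2.325.
Ki = [I]/(α − 1) = 5.09/1.325 = 3.84 μM.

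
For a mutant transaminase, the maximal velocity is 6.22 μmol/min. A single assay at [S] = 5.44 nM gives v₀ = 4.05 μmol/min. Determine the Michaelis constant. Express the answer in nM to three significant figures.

2.91 nM

From v = Vmax[S]/(Km+[S]), Km = [S](Vmax − v)/v.
Km = 5.44 × (6.22 − 4.05) / 4.05 = 11.80/4.05 = 2.91 nM.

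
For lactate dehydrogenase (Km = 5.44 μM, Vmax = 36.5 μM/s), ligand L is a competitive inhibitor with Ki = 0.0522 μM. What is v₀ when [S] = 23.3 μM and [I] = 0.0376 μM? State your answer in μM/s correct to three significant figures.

α = 1 + [I]/Ki = 1 + 0.0376/0.0522 = 1.720.
For a competitive inhibitor, Vmax is unchanged and the apparent Km becomes α·Km: Km,app = 9.36 μM, Vmax,app = 36.5 μM/s.
v = Vmax,app·[S]/(Km,app + [S]) = 36.5 × 23.3/(9.36 + 23.3) = 26.0 μM/s.

26.0 μM/s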